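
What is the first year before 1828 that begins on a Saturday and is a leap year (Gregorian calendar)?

Jan 1 advances by 2 weekdays after a leap year and by 1 after a common year.
1828: Jan 1 is Tuesday (leap).
1827: Monday
1826: Sunday
1825: Saturday
1824: Thursday (leap)
1823: Wednesday
1822: Tuesday
1821: Monday
1820: Saturday (leap)
1820 begins on a Saturday and is a leap year.

1820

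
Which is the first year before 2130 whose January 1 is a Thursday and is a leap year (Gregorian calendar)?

Jan 1 advances by 2 weekdays after a leap year and by 1 after a common year.
2130: Jan 1 is Sunday.
2129: Saturday
2128: Thursday (leap)
2128 begins on a Thursday and is a leap year.

2128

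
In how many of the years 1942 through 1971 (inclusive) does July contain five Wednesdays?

13

July has 31 days; it has five Wednesdays when Wednesday falls among the first (month-length − 28) days — i.e. when July 1 is one of Wednesday/Tuesday/Monday.
July 1 by year: 1942:Wed✓ 1943:Thu 1944:Sat 1945:Sun 1946:Mon✓ 1947:Tue✓ 1948:Thu 1949:Fri 1950:Sat 1951:Sun 1952:Tue✓ 1953:Wed✓ 1954:Thu 1955:Fri 1956:Sun 1957:Mon✓ 1958:Tue✓ 1959:Wed✓ 1960:Fri 1961:Sat 1962:Sun 1963:Mon✓ 1964:Wed✓ 1965:Thu 1966:Fri 1967:Sat 1968:Mon✓ 1969:Tue✓ 1970:Wed✓ 1971:Thu
Years with five Wednesdays: 1942, 1946, 1947, 1952, 1953, 1957, 1958, 1959, 1963, 1964, 1968, 1969, 1970 → 13.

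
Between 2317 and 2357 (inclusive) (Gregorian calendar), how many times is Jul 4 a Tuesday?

Track Jul 4's weekday year by year (advancing +1, or +2 across a Feb 29):
  2317: Wed  2318: Thu (+1)  2319: Fri (+1)  2320: Sun (+2)  2321: Mon (+1)
  2322: Tue (+1) ✓  2323: Wed (+1)  2324: Fri (+2)  2325: Sat (+1)  2326: Sun (+1)
  2327: Mon (+1)  2328: Wed (+2)  2329: Thu (+1)  2330: Fri (+1)  … (13 more years) …
  2344: Tue (+2) ✓  2345: Wed (+1)  2346: Thu (+1)  2347: Fri (+1)  2348: Sun (+2)
  2349: Mon (+1)  2350: Tue (+1) ✓  2351: Wed (+1)  2352: Fri (+2)  2353: Sat (+1)
  2354: Sun (+1)  2355: Mon (+1)  2356: Wed (+2)  2357: Thu (+1)
Tuesday years: 2322, 2333, 2339, 2344, 2350 — 5 in total.

5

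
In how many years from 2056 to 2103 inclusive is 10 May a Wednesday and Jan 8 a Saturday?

Check each year's weekday for 10 May and Jan 8:
  2056: Wed/Sat ✓  2057: Thu/Mon  2058: Fri/Tue  2059: Sat/Wed  2060: Mon/Thu  2061: Tue/Sat  2062: Wed/Sun  2063: Thu/Mon  2064: Sat/Tue  2065: Sun/Thu  2066: Mon/Fri  2067: Tue/Sat  2068: Thu/Sun  2069: Fri/Tue  …(20 more)…  2090: Wed/Sun  2091: Thu/Mon  2092: Sat/Tue  2093: Sun/Thu  2094: Mon/Fri  2095: Tue/Sat  2096: Thu/Sun  2097: Fri/Tue  2098: Sat/Wed  2099: Sun/Thu  2100: Mon/Fri  2101: Tue/Sat  2102: Wed/Sun  2103: Thu/Mon
Both conditions hold in: 2056, 2084 — 2.

2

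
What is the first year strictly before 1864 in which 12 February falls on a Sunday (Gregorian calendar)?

1860

From one year to the next, a fixed date's weekday advances by 1, or by 2 when a Feb 29 lies between the two dates.
1864: February 12 is Friday.
1863: Thursday (−1)
1862: Wednesday (−1)
1861: Tuesday (−1)
1860: Sunday (−2)
12 February falls on a Sunday in 1860.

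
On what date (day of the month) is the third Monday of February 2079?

20

February 1, 2079 is a Wednesday, so the first Monday is the 6th.
The third Monday is 6 + 14 = 20.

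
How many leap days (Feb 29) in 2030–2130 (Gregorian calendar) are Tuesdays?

3

Leap years in 2030–2130: 24 of them.
Feb 29 weekday advances by 5 (mod 7) from one leap year to the next four years later (or differs when a century non-leap intervenes).
Leap-day weekdays: 2032:Sun 2036:Fri 2040:Wed 2044:Mon 2048:Sat 2052:Thu 2056:Tue✓ 2060:Sun 2064:Fri 2068:Wed 2072:Mon 2076:Sat 2080:Thu 2084:Tue✓ 2088:Sun 2092:Fri 2096:Wed 2104:Fri 2108:Wed 2112:Mon 2116:Sat 2120:Thu 2124:Tue✓ 2128:Sun
Tuesday: 2056, 2084, 2124 → 3.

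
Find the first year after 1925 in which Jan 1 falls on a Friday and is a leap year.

Jan 1 advances by 2 weekdays after a leap year and by 1 after a common year.
1925: Jan 1 is Thursday.
1926: Friday
1927: Saturday
1928: Sunday (leap)
1929: Tuesday
1930: Wednesday
1931: Thursday
1932: Friday (leap)
1932 begins on a Friday and is a leap year.

1932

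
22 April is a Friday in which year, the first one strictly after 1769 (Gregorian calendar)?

From one year to the next, a fixed date's weekday advances by 1, or by 2 when a Feb 29 lies between the two dates.
1769: April 22 is Saturday.
1770: Sunday (+1)
1771: Monday (+1)
1772: Wednesday (+2)
1773: Thursday (+1)
1774: Friday (+1)
22 April falls on a Friday in 1774.

1774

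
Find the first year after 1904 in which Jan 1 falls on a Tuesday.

1907

Jan 1 advances by 2 weekdays after a leap year and by 1 after a common year.
1904: Jan 1 is Friday (leap).
1905: Sunday
1906: Monday
1907: Tuesday
1907 begins on a Tuesday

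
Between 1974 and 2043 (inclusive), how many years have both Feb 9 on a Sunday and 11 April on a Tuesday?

Check each year's weekday for Feb 9 and 11 April:
  1974: Sat/Thu  1975: Sun/Fri  1976: Mon/Sun  1977: Wed/Mon  1978: Thu/Tue  1979: Fri/Wed  1980: Sat/Fri  1981: Mon/Sat  1982: Tue/Sun  1983: Wed/Mon  1984: Thu/Wed  1985: Sat/Thu  1986: Sun/Fri  1987: Mon/Sat  …(42 more)…  2030: Sat/Thu  2031: Sun/Fri  2032: Mon/Sun  2033: Wed/Mon  2034: Thu/Tue  2035: Fri/Wed  2036: Sat/Fri  2037: Mon/Sat  2038: Tue/Sun  2039: Wed/Mon  2040: Thu/Wed  2041: Sat/Thu  2042: Sun/Fri  2043: Mon/Sat
Both conditions hold in: no year — 0.

0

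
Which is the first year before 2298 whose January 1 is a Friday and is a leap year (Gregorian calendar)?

2292

Jan 1 advances by 2 weekdays after a leap year and by 1 after a common year.
2298: Jan 1 is Saturday.
2297: Friday
2296: Wednesday (leap)
2295: Tuesday
2294: Monday
2293: Sunday
2292: Friday (leap)
2292 begins on a Friday and is a leap year.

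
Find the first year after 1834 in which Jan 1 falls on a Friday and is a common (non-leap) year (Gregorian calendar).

1841

Jan 1 advances by 2 weekdays after a leap year and by 1 after a common year.
1834: Jan 1 is Wednesday.
1835: Thursday
1836: Friday (leap)
1837: Sunday
1838: Monday
1839: Tuesday
1840: Wednesday (leap)
1841: Friday
1841 begins on a Friday and is a common year.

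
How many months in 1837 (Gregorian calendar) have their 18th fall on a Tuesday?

2

Check the 18th of each month of 1837: Jan 18: Wed, Feb 18: Sat, Mar 18: Sat, Apr 18: Tue, May 18: Thu, Jun 18: Sun, Jul 18: Tue, Aug 18: Fri, Sep 18: Mon, Oct 18: Wed, Nov 18: Sat, Dec 18: Mon.
Tuesday occurs in April, July — 2 months.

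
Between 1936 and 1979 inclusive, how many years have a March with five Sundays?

18

March has 31 days; it has five Sundays when Sunday falls among the first (month-length − 28) days — i.e. when March 1 is one of Sunday/Saturday/Friday.
March 1 by year: 1936:Sun✓ 1937:Mon 1938:Tue 1939:Wed 1940:Fri✓ 1941:Sat✓ 1942:Sun✓ 1943:Mon 1944:Wed 1945:Thu 1946:Fri✓ 1947:Sat✓ 1948:Mon 1949:Tue 1950:Wed …(14 more)… 1965:Mon 1966:Tue 1967:Wed 1968:Fri✓ 1969:Sat✓ 1970:Sun✓ 1971:Mon 1972:Wed 1973:Thu 1974:Fri✓ 1975:Sat✓ 1976:Mon 1977:Tue 1978:Wed 1979:Thu
Years with five Sundays: 1936, 1940, 1941, 1942, 1946, 1947, 1952, 1953, 1957, 1958, 1959, 1963, 1964, 1968, 1969, 1970, 1974, 1975 → 18.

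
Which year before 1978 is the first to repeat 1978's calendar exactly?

1967

Two years share a calendar iff Jan 1 falls on the same weekday and both are leap or both are common. 1978: Jan 1 is Sunday, common year.
1977: Jan 1 Saturday, common
1976: Jan 1 Thursday, leap
1975: Jan 1 Wednesday, common
1974: Jan 1 Tuesday, common
1973: Jan 1 Monday, common
1972: Jan 1 Saturday, leap
1971: Jan 1 Friday, common
1970: Jan 1 Thursday, common
1969: Jan 1 Wednesday, common
1968: Jan 1 Monday, leap
1967: Jan 1 Sunday, common
1967 matches on both conditions.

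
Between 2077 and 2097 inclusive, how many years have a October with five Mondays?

9

October has 31 days; it has five Mondays when Monday falls among the first (month-length − 28) days — i.e. when October 1 is one of Monday/Sunday/Saturday.
October 1 by year: 2077:Fri 2078:Sat✓ 2079:Sun✓ 2080:Tue 2081:Wed 2082:Thu 2083:Fri 2084:Sun✓ 2085:Mon✓ 2086:Tue 2087:Wed 2088:Fri 2089:Sat✓ 2090:Sun✓ 2091:Mon✓ 2092:Wed 2093:Thu 2094:Fri 2095:Sat✓ 2096:Mon✓ 2097:Tue
Years with five Mondays: 2078, 2079, 2084, 2085, 2089, 2090, 2091, 2095, 2096 → 9.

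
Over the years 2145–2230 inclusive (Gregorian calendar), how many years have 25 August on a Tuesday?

12

Track 25 August's weekday year by year (advancing +1, or +2 across a Feb 29):
  2145: Wed  2146: Thu (+1)  2147: Fri (+1)  2148: Sun (+2)  2149: Mon (+1)
  2150: Tue (+1) ✓  2151: Wed (+1)  2152: Fri (+2)  2153: Sat (+1)  2154: Sun (+1)
  2155: Mon (+1)  2156: Wed (+2)  2157: Thu (+1)  2158: Fri (+1)  … (58 more years) …
  2217: Mon (+1)  2218: Tue (+1) ✓  2219: Wed (+1)  2220: Fri (+2)  2221: Sat (+1)
  2222: Sun (+1)  2223: Mon (+1)  2224: Wed (+2)  2225: Thu (+1)  2226: Fri (+1)
  2227: Sat (+1)  2228: Mon (+2)  2229: Tue (+1) ✓  2230: Wed (+1)
Tuesday years: 2150, 2161, 2167, 2172, 2178, 2189, 2195, 2201, 2207, 2212, 2218, 2229 — 12 in total.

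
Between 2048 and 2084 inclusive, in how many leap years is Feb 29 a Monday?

Leap years in 2048–2084: 10 of them.
Feb 29 weekday advances by 5 (mod 7) from one leap year to the next four years later (or differs when a century non-leap intervenes).
Leap-day weekdays: 2048:Sat 2052:Thu 2056:Tue 2060:Sun 2064:Fri 2068:Wed 2072:Mon✓ 2076:Sat 2080:Thu 2084:Tue
Monday: 2072 → 1.

1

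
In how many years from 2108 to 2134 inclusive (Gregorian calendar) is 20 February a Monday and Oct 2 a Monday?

3

Check each year's weekday for 20 February and Oct 2:
  2108: Mon/Tue  2109: Wed/Wed  2110: Thu/Thu  2111: Fri/Fri  2112: Sat/Sun  2113: Mon/Mon ✓  2114: Tue/Tue  2115: Wed/Wed  2116: Thu/Fri  2117: Sat/Sat  2118: Sun/Sun  2119: Mon/Mon ✓  2120: Tue/Wed  2121: Thu/Thu  2122: Fri/Fri  2123: Sat/Sat  2124: Sun/Mon  2125: Tue/Tue  2126: Wed/Wed  2127: Thu/Thu  2128: Fri/Sat  2129: Sun/Sun  2130: Mon/Mon ✓  2131: Tue/Tue  2132: Wed/Thu  2133: Fri/Fri  2134: Sat/Sat
Both conditions hold in: 2113, 2119, 2130 — 3.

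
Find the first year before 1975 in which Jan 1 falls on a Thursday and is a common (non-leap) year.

Jan 1 advances by 2 weekdays after a leap year and by 1 after a common year.
1975: Jan 1 is Wednesday.
1974: Tuesday
1973: Monday
1972: Saturday (leap)
1971: Friday
1970: Thursday
1970 begins on a Thursday and is a common year.

1970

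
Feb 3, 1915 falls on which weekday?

January 1, 1915 is a Friday.
February 3 is day 34 of the year, i.e. 33 days after Jan 1.
33 mod 7 = 5, so advance 5 weekdays from Friday: Wednesday.

Wednesday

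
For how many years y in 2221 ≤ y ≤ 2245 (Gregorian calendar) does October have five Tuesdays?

11

October has 31 days; it has five Tuesdays when Tuesday falls among the first (month-length − 28) days — i.e. when October 1 is one of Tuesday/Monday/Sunday.
October 1 by year: 2221:Mon✓ 2222:Tue✓ 2223:Wed 2224:Fri 2225:Sat 2226:Sun✓ 2227:Mon✓ 2228:Wed 2229:Thu 2230:Fri 2231:Sat 2232:Mon✓ 2233:Tue✓ 2234:Wed 2235:Thu 2236:Sat 2237:Sun✓ 2238:Mon✓ 2239:Tue✓ 2240:Thu 2241:Fri 2242:Sat 2243:Sun✓ 2244:Tue✓ 2245:Wed
Years with five Tuesdays: 2221, 2222, 2226, 2227, 2232, 2233, 2237, 2238, 2239, 2243, 2244 → 11.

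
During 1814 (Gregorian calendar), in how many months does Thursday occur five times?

4

A month of length L has five Thursdays iff its first Thursday is on day ≤ L−28 (so day 1–3 in a 31-day month, 1–2 in a 30-day month, day 1 in a leap February).
Checking each month of 1814: Jan starts Sat (31d); Feb starts Tue (28d); Mar starts Tue (31d) ✓; Apr starts Fri (30d); May starts Sun (31d); Jun starts Wed (30d) ✓; Jul starts Fri (31d); Aug starts Mon (31d); Sep starts Thu (30d) ✓; Oct starts Sat (31d); Nov starts Tue (30d); Dec starts Thu (31d) ✓.
Five-Thursday months: March, June, September, December → 4.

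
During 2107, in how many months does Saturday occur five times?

5

A month of length L has five Saturdays iff its first Saturday is on day ≤ L−28 (so day 1–3 in a 31-day month, 1–2 in a 30-day month, day 1 in a leap February).
Checking each month of 2107: Jan starts Sat (31d) ✓; Feb starts Tue (28d); Mar starts Tue (31d); Apr starts Fri (30d) ✓; May starts Sun (31d); Jun starts Wed (30d); Jul starts Fri (31d) ✓; Aug starts Mon (31d); Sep starts Thu (30d); Oct starts Sat (31d) ✓; Nov starts Tue (30d); Dec starts Thu (31d) ✓.
Five-Saturday months: January, April, July, October, December → 5.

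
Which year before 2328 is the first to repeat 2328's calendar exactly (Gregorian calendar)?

2288

Two years share a calendar iff Jan 1 falls on the same weekday and both are leap or both are common. 2328: Jan 1 is Sunday, leap year.
2327: Jan 1 Saturday, common
2326: Jan 1 Friday, common
2325: Jan 1 Thursday, common
2324: Jan 1 Tuesday, leap
2323: Jan 1 Monday, common
2322: Jan 1 Sunday, common
2321: Jan 1 Saturday, common
2320: Jan 1 Thursday, leap
2319: Jan 1 Wednesday, common
2318: Jan 1 Tuesday, common
2317: Jan 1 Monday, common
2316: Jan 1 Saturday, leap
2315: Jan 1 Friday, common
2314: Jan 1 Thursday, common
2313: Jan 1 Wednesday, common
2312: Jan 1 Monday, leap
2311: Jan 1 Sunday, common
2310: Jan 1 Saturday, common
2309: Jan 1 Friday, common
2308: Jan 1 Wednesday, leap
2307: Jan 1 Tuesday, common
2306: Jan 1 Monday, common
2305: Jan 1 Sunday, common
2304: Jan 1 Friday, leap
2303: Jan 1 Thursday, common
2302: Jan 1 Wednesday, common
2301: Jan 1 Tuesday, common
2300: Jan 1 Monday, common
2299: Jan 1 Sunday, common
2298: Jan 1 Saturday, common
2297: Jan 1 Friday, common
2296: Jan 1 Wednesday, leap
2295: Jan 1 Tuesday, common
2294: Jan 1 Monday, common
2293: Jan 1 Sunday, common
2292: Jan 1 Friday, leap
2291: Jan 1 Thursday, common
2290: Jan 1 Wednesday, common
2289: Jan 1 Tuesday, common
2288: Jan 1 Sunday, leap
2288 matches on both conditions.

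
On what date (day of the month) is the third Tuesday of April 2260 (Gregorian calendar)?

17

April 1, 2260 is a Sunday, so the first Tuesday is the 3rd.
The third Tuesday is 3 + 14 = 17.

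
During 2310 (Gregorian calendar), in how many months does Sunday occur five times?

4

A month of length L has five Sundays iff its first Sunday is on day ≤ L−28 (so day 1–3 in a 31-day month, 1–2 in a 30-day month, day 1 in a leap February).
Checking each month of 2310: Jan starts Sat (31d) ✓; Feb starts Tue (28d); Mar starts Tue (31d); Apr starts Fri (30d); May starts Sun (31d) ✓; Jun starts Wed (30d); Jul starts Fri (31d) ✓; Aug starts Mon (31d); Sep starts Thu (30d); Oct starts Sat (31d) ✓; Nov starts Tue (30d); Dec starts Thu (31d).
Five-Sunday months: January, May, July, October → 4.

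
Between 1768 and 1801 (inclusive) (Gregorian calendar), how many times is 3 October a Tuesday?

Track 3 October's weekday year by year (advancing +1, or +2 across a Feb 29):
  1768: Mon  1769: Tue (+1) ✓  1770: Wed (+1)  1771: Thu (+1)  1772: Sat (+2)
  1773: Sun (+1)  1774: Mon (+1)  1775: Tue (+1) ✓  1776: Thu (+2)  1777: Fri (+1)
  1778: Sat (+1)  1779: Sun (+1)  1780: Tue (+2) ✓  1781: Wed (+1)  … (6 more years) …
  1788: Fri (+2)  1789: Sat (+1)  1790: Sun (+1)  1791: Mon (+1)  1792: Wed (+2)
  1793: Thu (+1)  1794: Fri (+1)  1795: Sat (+1)  1796: Mon (+2)  1797: Tue (+1) ✓
  1798: Wed (+1)  1799: Thu (+1)  1800: Fri (+1)  1801: Sat (+1)
Tuesday years: 1769, 1775, 1780, 1786, 1797 — 5 in total.

5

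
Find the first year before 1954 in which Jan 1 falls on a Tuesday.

1952

Jan 1 advances by 2 weekdays after a leap year and by 1 after a common year.
1954: Jan 1 is Friday.
1953: Thursday
1952: Tuesday (leap)
1952 begins on a Tuesday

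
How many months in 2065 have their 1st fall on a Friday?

1

Check the 1st of each month of 2065: Jan 1: Thu, Feb 1: Sun, Mar 1: Sun, Apr 1: Wed, May 1: Fri, Jun 1: Mon, Jul 1: Wed, Aug 1: Sat, Sep 1: Tue, Oct 1: Thu, Nov 1: Sun, Dec 1: Tue.
Friday occurs in May — 1 month.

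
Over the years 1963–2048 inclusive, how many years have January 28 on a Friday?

Track January 28's weekday year by year (advancing +1, or +2 across a Feb 29):
  1963: Mon  1964: Tue (+1)  1965: Thu (+2)  1966: Fri (+1) ✓  1967: Sat (+1)
  1968: Sun (+1)  1969: Tue (+2)  1970: Wed (+1)  1971: Thu (+1)  1972: Fri (+1) ✓
  1973: Sun (+2)  1974: Mon (+1)  1975: Tue (+1)  1976: Wed (+1)  … (58 more years) …
  2035: Sun (+1)  2036: Mon (+1)  2037: Wed (+2)  2038: Thu (+1)  2039: Fri (+1) ✓
  2040: Sat (+1)  2041: Mon (+2)  2042: Tue (+1)  2043: Wed (+1)  2044: Thu (+1)
  2045: Sat (+2)  2046: Sun (+1)  2047: Mon (+1)  2048: Tue (+1)
Friday years: 1966, 1972, 1977, 1983, 1994, 2000, 2005, 2011, 2022, 2028, 2033, 2039 — 12 in total.

12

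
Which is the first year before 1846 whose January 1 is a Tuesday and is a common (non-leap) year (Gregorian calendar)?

1839

Jan 1 advances by 2 weekdays after a leap year and by 1 after a common year.
1846: Jan 1 is Thursday.
1845: Wednesday
1844: Monday (leap)
1843: Sunday
1842: Saturday
1841: Friday
1840: Wednesday (leap)
1839: Tuesday
1839 begins on a Tuesday and is a common year.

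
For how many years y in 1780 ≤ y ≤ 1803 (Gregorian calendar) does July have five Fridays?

July has 31 days; it has five Fridays when Friday falls among the first (month-length − 28) days — i.e. when July 1 is one of Friday/Thursday/Wednesday.
July 1 by year: 1780:Sat 1781:Sun 1782:Mon 1783:Tue 1784:Thu✓ 1785:Fri✓ 1786:Sat 1787:Sun 1788:Tue 1789:Wed✓ 1790:Thu✓ 1791:Fri✓ 1792:Sun 1793:Mon 1794:Tue 1795:Wed✓ 1796:Fri✓ 1797:Sat 1798:Sun 1799:Mon 1800:Tue 1801:Wed✓ 1802:Thu✓ 1803:Fri✓
Years with five Fridays: 1784, 1785, 1789, 1790, 1791, 1795, 1796, 1801, 1802, 1803 → 10.

10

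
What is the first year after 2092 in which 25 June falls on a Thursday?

2093

From one year to the next, a fixed date's weekday advances by 1, or by 2 when a Feb 29 lies between the two dates.
2092: June 25 is Wednesday.
2093: Thursday (+1)
25 June falls on a Thursday in 2093.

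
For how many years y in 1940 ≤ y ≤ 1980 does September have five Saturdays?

September has 30 days; it has five Saturdays when Saturday falls among the first (month-length − 28) days — i.e. when September 1 is one of Saturday/Friday.
September 1 by year: 1940:Sun 1941:Mon 1942:Tue 1943:Wed 1944:Fri✓ 1945:Sat✓ 1946:Sun 1947:Mon 1948:Wed 1949:Thu 1950:Fri✓ 1951:Sat✓ 1952:Mon 1953:Tue 1954:Wed …(11 more)… 1966:Thu 1967:Fri✓ 1968:Sun 1969:Mon 1970:Tue 1971:Wed 1972:Fri✓ 1973:Sat✓ 1974:Sun 1975:Mon 1976:Wed 1977:Thu 1978:Fri✓ 1979:Sat✓ 1980:Mon
Years with five Saturdays: 1944, 1945, 1950, 1951, 1956, 1961, 1962, 1967, 1972, 1973, 1978, 1979 → 12.

12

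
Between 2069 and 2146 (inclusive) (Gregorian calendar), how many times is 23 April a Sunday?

Track 23 April's weekday year by year (advancing +1, or +2 across a Feb 29):
  2069: Tue  2070: Wed (+1)  2071: Thu (+1)  2072: Sat (+2)  2073: Sun (+1) ✓
  2074: Mon (+1)  2075: Tue (+1)  2076: Thu (+2)  2077: Fri (+1)  2078: Sat (+1)
  2079: Sun (+1) ✓  2080: Tue (+2)  2081: Wed (+1)  2082: Thu (+1)  … (50 more years) …
  2133: Thu (+1)  2134: Fri (+1)  2135: Sat (+1)  2136: Mon (+2)  2137: Tue (+1)
  2138: Wed (+1)  2139: Thu (+1)  2140: Sat (+2)  2141: Sun (+1) ✓  2142: Mon (+1)
  2143: Tue (+1)  2144: Thu (+2)  2145: Fri (+1)  2146: Sat (+1)
Sunday years: 2073, 2079, 2084, 2090, 2102, 2113, 2119, 2124, 2130, 2141 — 10 in total.

10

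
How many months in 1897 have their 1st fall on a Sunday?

Check the 1st of each month of 1897: Jan 1: Fri, Feb 1: Mon, Mar 1: Mon, Apr 1: Thu, May 1: Sat, Jun 1: Tue, Jul 1: Thu, Aug 1: Sun, Sep 1: Wed, Oct 1: Fri, Nov 1: Mon, Dec 1: Wed.
Sunday occurs in August — 1 month.

1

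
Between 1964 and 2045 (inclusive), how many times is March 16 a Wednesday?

Track March 16's weekday year by year (advancing +1, or +2 across a Feb 29):
  1964: Mon  1965: Tue (+1)  1966: Wed (+1) ✓  1967: Thu (+1)  1968: Sat (+2)
  1969: Sun (+1)  1970: Mon (+1)  1971: Tue (+1)  1972: Thu (+2)  1973: Fri (+1)
  1974: Sat (+1)  1975: Sun (+1)  1976: Tue (+2)  1977: Wed (+1) ✓  … (54 more years) …
  2032: Tue (+2)  2033: Wed (+1) ✓  2034: Thu (+1)  2035: Fri (+1)  2036: Sun (+2)
  2037: Mon (+1)  2038: Tue (+1)  2039: Wed (+1) ✓  2040: Fri (+2)  2041: Sat (+1)
  2042: Sun (+1)  2043: Mon (+1)  2044: Wed (+2) ✓  2045: Thu (+1)
Wednesday years: 1966, 1977, 1983, 1988, 1994, 2005, 2011, 2016, 2022, 2033, 2039, 2044 — 12 in total.

12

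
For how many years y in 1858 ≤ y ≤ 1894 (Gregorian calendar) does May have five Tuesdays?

17

May has 31 days; it has five Tuesdays when Tuesday falls among the first (month-length − 28) days — i.e. when May 1 is one of Tuesday/Monday/Sunday.
May 1 by year: 1858:Sat 1859:Sun✓ 1860:Tue✓ 1861:Wed 1862:Thu 1863:Fri 1864:Sun✓ 1865:Mon✓ 1866:Tue✓ 1867:Wed 1868:Fri 1869:Sat 1870:Sun✓ 1871:Mon✓ 1872:Wed …(7 more)… 1880:Sat 1881:Sun✓ 1882:Mon✓ 1883:Tue✓ 1884:Thu 1885:Fri 1886:Sat 1887:Sun✓ 1888:Tue✓ 1889:Wed 1890:Thu 1891:Fri 1892:Sun✓ 1893:Mon✓ 1894:Tue✓
Years with five Tuesdays: 1859, 1860, 1864, 1865, 1866, 1870, 1871, 1876, 1877, 1881, 1882, 1883, 1887, 1888, 1892, 1893, 1894 → 17.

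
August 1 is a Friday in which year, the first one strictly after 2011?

From one year to the next, a fixed date's weekday advances by 1, or by 2 when a Feb 29 lies between the two dates.
2011: August 1 is Monday.
2012: Wednesday (+2)
2013: Thursday (+1)
2014: Friday (+1)
August 1 falls on a Friday in 2014.

2014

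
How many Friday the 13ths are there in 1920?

Check the 13th of each month of 1920: Jan 13: Tue, Feb 13: Fri, Mar 13: Sat, Apr 13: Tue, May 13: Thu, Jun 13: Sun, Jul 13: Tue, Aug 13: Fri, Sep 13: Mon, Oct 13: Wed, Nov 13: Sat, Dec 13: Mon.
Friday occurs in February, August — 2 months.

2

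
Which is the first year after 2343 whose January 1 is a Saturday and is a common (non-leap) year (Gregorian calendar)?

Jan 1 advances by 2 weekdays after a leap year and by 1 after a common year.
2343: Jan 1 is Friday.
2344: Saturday (leap)
2345: Monday
2346: Tuesday
2347: Wednesday
2348: Thursday (leap)
2349: Saturday
2349 begins on a Saturday and is a common year.

2349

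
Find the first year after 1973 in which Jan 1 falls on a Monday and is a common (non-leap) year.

Jan 1 advances by 2 weekdays after a leap year and by 1 after a common year.
1973: Jan 1 is Monday.
1974: Tuesday
1975: Wednesday
1976: Thursday (leap)
1977: Saturday
1978: Sunday
1979: Monday
1979 begins on a Monday and is a common year.

1979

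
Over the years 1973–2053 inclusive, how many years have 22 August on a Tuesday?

Track 22 August's weekday year by year (advancing +1, or +2 across a Feb 29):
  1973: Wed  1974: Thu (+1)  1975: Fri (+1)  1976: Sun (+2)  1977: Mon (+1)
  1978: Tue (+1) ✓  1979: Wed (+1)  1980: Fri (+2)  1981: Sat (+1)  1982: Sun (+1)
  1983: Mon (+1)  1984: Wed (+2)  1985: Thu (+1)  1986: Fri (+1)  … (53 more years) …
  2040: Wed (+2)  2041: Thu (+1)  2042: Fri (+1)  2043: Sat (+1)  2044: Mon (+2)
  2045: Tue (+1) ✓  2046: Wed (+1)  2047: Thu (+1)  2048: Sat (+2)  2049: Sun (+1)
  2050: Mon (+1)  2051: Tue (+1) ✓  2052: Thu (+2)  2053: Fri (+1)
Tuesday years: 1978, 1989, 1995, 2000, 2006, 2017, 2023, 2028, 2034, 2045, 2051 — 11 in total.

11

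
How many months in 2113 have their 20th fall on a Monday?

Check the 20th of each month of 2113: Jan 20: Fri, Feb 20: Mon, Mar 20: Mon, Apr 20: Thu, May 20: Sat, Jun 20: Tue, Jul 20: Thu, Aug 20: Sun, Sep 20: Wed, Oct 20: Fri, Nov 20: Mon, Dec 20: Wed.
Monday occurs in February, March, November — 3 months.

3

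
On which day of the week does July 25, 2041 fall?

January 1, 2041 is a Tuesday.
July 25 is day 206 of the year, i.e. 205 days after Jan 1.
205 mod 7 = 2, so advance 2 weekdays from Tuesday: Thursday.

Thursday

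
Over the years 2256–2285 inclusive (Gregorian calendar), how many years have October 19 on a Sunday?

5

Track October 19's weekday year by year (advancing +1, or +2 across a Feb 29):
  2256: Sun ✓  2257: Mon (+1)  2258: Tue (+1)  2259: Wed (+1)  2260: Fri (+2)
  2261: Sat (+1)  2262: Sun (+1) ✓  2263: Mon (+1)  2264: Wed (+2)  2265: Thu (+1)
  2266: Fri (+1)  2267: Sat (+1)  2268: Mon (+2)  2269: Tue (+1)  2270: Wed (+1)
  2271: Thu (+1)  2272: Sat (+2)  2273: Sun (+1) ✓  2274: Mon (+1)  2275: Tue (+1)
  2276: Thu (+2)  2277: Fri (+1)  2278: Sat (+1)  2279: Sun (+1) ✓  2280: Tue (+2)
  2281: Wed (+1)  2282: Thu (+1)  2283: Fri (+1)  2284: Sun (+2) ✓  2285: Mon (+1)
Sunday years: 2256, 2262, 2273, 2279, 2284 — 5 in total.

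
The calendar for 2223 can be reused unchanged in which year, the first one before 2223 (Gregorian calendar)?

2217

Two years share a calendar iff Jan 1 falls on the same weekday and both are leap or both are common. 2223: Jan 1 is Wednesday, common year.
2222: Jan 1 Tuesday, common
2221: Jan 1 Monday, common
2220: Jan 1 Saturday, leap
2219: Jan 1 Friday, common
2218: Jan 1 Thursday, common
2217: Jan 1 Wednesday, common
2217 matches on both conditions.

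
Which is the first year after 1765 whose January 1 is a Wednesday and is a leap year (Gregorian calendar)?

Jan 1 advances by 2 weekdays after a leap year and by 1 after a common year.
1765: Jan 1 is Tuesday.
1766: Wednesday
1767: Thursday
1768: Friday (leap)
1769: Sunday
1770: Monday
1771: Tuesday
1772: Wednesday (leap)
1772 begins on a Wednesday and is a leap year.

1772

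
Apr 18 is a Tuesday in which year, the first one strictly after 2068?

From one year to the next, a fixed date's weekday advances by 1, or by 2 when a Feb 29 lies between the two dates.
2068: April 18 is Wednesday.
2069: Thursday (+1)
2070: Friday (+1)
2071: Saturday (+1)
2072: Monday (+2)
2073: Tuesday (+1)
Apr 18 falls on a Tuesday in 2073.

2073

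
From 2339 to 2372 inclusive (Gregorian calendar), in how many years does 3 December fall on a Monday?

Track 3 December's weekday year by year (advancing +1, or +2 across a Feb 29):
  2339: Sun  2340: Tue (+2)  2341: Wed (+1)  2342: Thu (+1)  2343: Fri (+1)
  2344: Sun (+2)  2345: Mon (+1) ✓  2346: Tue (+1)  2347: Wed (+1)  2348: Fri (+2)
  2349: Sat (+1)  2350: Sun (+1)  2351: Mon (+1) ✓  2352: Wed (+2)  … (6 more years) …
  2359: Thu (+1)  2360: Sat (+2)  2361: Sun (+1)  2362: Mon (+1) ✓  2363: Tue (+1)
  2364: Thu (+2)  2365: Fri (+1)  2366: Sat (+1)  2367: Sun (+1)  2368: Tue (+2)
  2369: Wed (+1)  2370: Thu (+1)  2371: Fri (+1)  2372: Sun (+2)
Monday years: 2345, 2351, 2356, 2362 — 4 in total.

4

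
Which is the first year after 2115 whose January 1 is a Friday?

Jan 1 advances by 2 weekdays after a leap year and by 1 after a common year.
2115: Jan 1 is Tuesday.
2116: Wednesday (leap)
2117: Friday
2117 begins on a Friday

2117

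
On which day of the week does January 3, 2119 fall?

January 1, 2119 is a Sunday.
January 3 is day 3 of the year, i.e. 2 days after Jan 1.
2 mod 7 = 2, so advance 2 weekdays from Sunday: Tuesday.

Tuesday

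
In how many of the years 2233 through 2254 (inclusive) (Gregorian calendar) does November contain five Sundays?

November has 30 days; it has five Sundays when Sunday falls among the first (month-length − 28) days — i.e. when November 1 is one of Sunday/Saturday.
November 1 by year: 2233:Fri 2234:Sat✓ 2235:Sun✓ 2236:Tue 2237:Wed 2238:Thu 2239:Fri 2240:Sun✓ 2241:Mon 2242:Tue 2243:Wed 2244:Fri 2245:Sat✓ 2246:Sun✓ 2247:Mon 2248:Wed 2249:Thu 2250:Fri 2251:Sat✓ 2252:Mon 2253:Tue 2254:Wed
Years with five Sundays: 2234, 2235, 2240, 2245, 2246, 2251 → 6.

6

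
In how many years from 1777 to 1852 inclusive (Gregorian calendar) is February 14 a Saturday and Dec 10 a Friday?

3

Check each year's weekday for February 14 and Dec 10:
  1777: Fri/Wed  1778: Sat/Thu  1779: Sun/Fri  1780: Mon/Sun  1781: Wed/Mon  1782: Thu/Tue  1783: Fri/Wed  1784: Sat/Fri ✓  1785: Mon/Sat  1786: Tue/Sun  1787: Wed/Mon  1788: Thu/Wed  1789: Sat/Thu  1790: Sun/Fri  …(48 more)…  1839: Thu/Tue  1840: Fri/Thu  1841: Sun/Fri  1842: Mon/Sat  1843: Tue/Sun  1844: Wed/Tue  1845: Fri/Wed  1846: Sat/Thu  1847: Sun/Fri  1848: Mon/Sun  1849: Wed/Mon  1850: Thu/Tue  1851: Fri/Wed  1852: Sat/Fri ✓
Both conditions hold in: 1784, 1824, 1852 — 3.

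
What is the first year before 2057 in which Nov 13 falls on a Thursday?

From one year to the next, a fixed date's weekday advances by 1, or by 2 when a Feb 29 lies between the two dates.
2057: November 13 is Tuesday.
2056: Monday (−1)
2055: Saturday (−2)
2054: Friday (−1)
2053: Thursday (−1)
Nov 13 falls on a Thursday in 2053.

2053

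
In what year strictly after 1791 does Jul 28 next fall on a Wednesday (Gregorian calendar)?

1802

From one year to the next, a fixed date's weekday advances by 1, or by 2 when a Feb 29 lies between the two dates.
1791: July 28 is Thursday.
1792: Saturday (+2)
1793: Sunday (+1)
1794: Monday (+1)
1795: Tuesday (+1)
1796: Thursday (+2)
1797: Friday (+1)
1798: Saturday (+1)
1799: Sunday (+1)
1800: Monday (+1)
1801: Tuesday (+1)
1802: Wednesday (+1)
Jul 28 falls on a Wednesday in 1802.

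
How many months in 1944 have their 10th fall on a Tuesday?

1

Check the 10th of each month of 1944: Jan 10: Mon, Feb 10: Thu, Mar 10: Fri, Apr 10: Mon, May 10: Wed, Jun 10: Sat, Jul 10: Mon, Aug 10: Thu, Sep 10: Sun, Oct 10: Tue, Nov 10: Fri, Dec 10: Sun.
Tuesday occurs in October — 1 month.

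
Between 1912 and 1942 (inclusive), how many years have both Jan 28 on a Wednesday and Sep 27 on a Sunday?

Check each year's weekday for Jan 28 and Sep 27:
  1912: Sun/Fri  1913: Tue/Sat  1914: Wed/Sun ✓  1915: Thu/Mon  1916: Fri/Wed  1917: Sun/Thu  1918: Mon/Fri  1919: Tue/Sat  1920: Wed/Mon  1921: Fri/Tue  1922: Sat/Wed  1923: Sun/Thu  1924: Mon/Sat  1925: Wed/Sun ✓  …(3 more)…  1929: Mon/Fri  1930: Tue/Sat  1931: Wed/Sun ✓  1932: Thu/Tue  1933: Sat/Wed  1934: Sun/Thu  1935: Mon/Fri  1936: Tue/Sun  1937: Thu/Mon  1938: Fri/Tue  1939: Sat/Wed  1940: Sun/Fri  1941: Tue/Sat  1942: Wed/Sun ✓
Both conditions hold in: 1914, 1925, 1931, 1942 — 4.

4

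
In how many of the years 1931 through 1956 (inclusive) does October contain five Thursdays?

October has 31 days; it has five Thursdays when Thursday falls among the first (month-length − 28) days — i.e. when October 1 is one of Thursday/Wednesday/Tuesday.
October 1 by year: 1931:Thu✓ 1932:Sat 1933:Sun 1934:Mon 1935:Tue✓ 1936:Thu✓ 1937:Fri 1938:Sat 1939:Sun 1940:Tue✓ 1941:Wed✓ 1942:Thu✓ 1943:Fri 1944:Sun 1945:Mon 1946:Tue✓ 1947:Wed✓ 1948:Fri 1949:Sat 1950:Sun 1951:Mon 1952:Wed✓ 1953:Thu✓ 1954:Fri 1955:Sat 1956:Mon
Years with five Thursdays: 1931, 1935, 1936, 1940, 1941, 1942, 1946, 1947, 1952, 1953 → 10.

10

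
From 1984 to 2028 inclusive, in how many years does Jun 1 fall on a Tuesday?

6

Track Jun 1's weekday year by year (advancing +1, or +2 across a Feb 29):
  1984: Fri  1985: Sat (+1)  1986: Sun (+1)  1987: Mon (+1)  1988: Wed (+2)
  1989: Thu (+1)  1990: Fri (+1)  1991: Sat (+1)  1992: Mon (+2)  1993: Tue (+1) ✓
  1994: Wed (+1)  1995: Thu (+1)  1996: Sat (+2)  1997: Sun (+1)  … (17 more years) …
  2015: Mon (+1)  2016: Wed (+2)  2017: Thu (+1)  2018: Fri (+1)  2019: Sat (+1)
  2020: Mon (+2)  2021: Tue (+1) ✓  2022: Wed (+1)  2023: Thu (+1)  2024: Sat (+2)
  2025: Sun (+1)  2026: Mon (+1)  2027: Tue (+1) ✓  2028: Thu (+2)
Tuesday years: 1993, 1999, 2004, 2010, 2021, 2027 — 6 in total.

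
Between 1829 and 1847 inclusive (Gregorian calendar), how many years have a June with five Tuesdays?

June has 30 days; it has five Tuesdays when Tuesday falls among the first (month-length − 28) days — i.e. when June 1 is one of Tuesday/Monday.
June 1 by year: 1829:Mon✓ 1830:Tue✓ 1831:Wed 1832:Fri 1833:Sat 1834:Sun 1835:Mon✓ 1836:Wed 1837:Thu 1838:Fri 1839:Sat 1840:Mon✓ 1841:Tue✓ 1842:Wed 1843:Thu 1844:Sat 1845:Sun 1846:Mon✓ 1847:Tue✓
Years with five Tuesdays: 1829, 1830, 1835, 1840, 1841, 1846, 1847 → 7.

7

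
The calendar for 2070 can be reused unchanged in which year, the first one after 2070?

Two years share a calendar iff Jan 1 falls on the same weekday and both are leap or both are common. 2070: Jan 1 is Wednesday, common year.
2071: Jan 1 Thursday, common
2072: Jan 1 Friday, leap
2073: Jan 1 Sunday, common
2074: Jan 1 Monday, common
2075: Jan 1 Tuesday, common
2076: Jan 1 Wednesday, leap
2077: Jan 1 Friday, common
2078: Jan 1 Saturday, common
2079: Jan 1 Sunday, common
2080: Jan 1 Monday, leap
2081: Jan 1 Wednesday, common
2081 matches on both conditions.

2081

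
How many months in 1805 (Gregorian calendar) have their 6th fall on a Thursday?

Check the 6th of each month of 1805: Jan 6: Sun, Feb 6: Wed, Mar 6: Wed, Apr 6: Sat, May 6: Mon, Jun 6: Thu, Jul 6: Sat, Aug 6: Tue, Sep 6: Fri, Oct 6: Sun, Nov 6: Wed, Dec 6: Fri.
Thursday occurs in June — 1 month.

1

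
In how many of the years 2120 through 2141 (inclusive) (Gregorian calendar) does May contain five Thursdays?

May has 31 days; it has five Thursdays when Thursday falls among the first (month-length − 28) days — i.e. when May 1 is one of Thursday/Wednesday/Tuesday.
May 1 by year: 2120:Wed✓ 2121:Thu✓ 2122:Fri 2123:Sat 2124:Mon 2125:Tue✓ 2126:Wed✓ 2127:Thu✓ 2128:Sat 2129:Sun 2130:Mon 2131:Tue✓ 2132:Thu✓ 2133:Fri 2134:Sat 2135:Sun 2136:Tue✓ 2137:Wed✓ 2138:Thu✓ 2139:Fri 2140:Sun 2141:Mon
Years with five Thursdays: 2120, 2121, 2125, 2126, 2127, 2131, 2132, 2136, 2137, 2138 → 10.

10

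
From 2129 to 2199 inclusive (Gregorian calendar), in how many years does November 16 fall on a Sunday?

Track November 16's weekday year by year (advancing +1, or +2 across a Feb 29):
  2129: Wed  2130: Thu (+1)  2131: Fri (+1)  2132: Sun (+2) ✓  2133: Mon (+1)
  2134: Tue (+1)  2135: Wed (+1)  2136: Fri (+2)  2137: Sat (+1)  2138: Sun (+1) ✓
  2139: Mon (+1)  2140: Wed (+2)  2141: Thu (+1)  2142: Fri (+1)  … (43 more years) …
  2186: Thu (+1)  2187: Fri (+1)  2188: Sun (+2) ✓  2189: Mon (+1)  2190: Tue (+1)
  2191: Wed (+1)  2192: Fri (+2)  2193: Sat (+1)  2194: Sun (+1) ✓  2195: Mon (+1)
  2196: Wed (+2)  2197: Thu (+1)  2198: Fri (+1)  2199: Sat (+1)
Sunday years: 2132, 2138, 2149, 2155, 2160, 2166, 2177, 2183, 2188, 2194 — 10 in total.

10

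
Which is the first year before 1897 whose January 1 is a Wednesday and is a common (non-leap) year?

1890

Jan 1 advances by 2 weekdays after a leap year and by 1 after a common year.
1897: Jan 1 is Friday.
1896: Wednesday (leap)
1895: Tuesday
1894: Monday
1893: Sunday
1892: Friday (leap)
1891: Thursday
1890: Wednesday
1890 begins on a Wednesday and is a common year.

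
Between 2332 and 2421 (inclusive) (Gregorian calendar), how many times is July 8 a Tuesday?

Track July 8's weekday year by year (advancing +1, or +2 across a Feb 29):
  2332: Fri  2333: Sat (+1)  2334: Sun (+1)  2335: Mon (+1)  2336: Wed (+2)
  2337: Thu (+1)  2338: Fri (+1)  2339: Sat (+1)  2340: Mon (+2)  2341: Tue (+1) ✓
  2342: Wed (+1)  2343: Thu (+1)  2344: Sat (+2)  2345: Sun (+1)  … (62 more years) …
  2408: Tue (+2) ✓  2409: Wed (+1)  2410: Thu (+1)  2411: Fri (+1)  2412: Sun (+2)
  2413: Mon (+1)  2414: Tue (+1) ✓  2415: Wed (+1)  2416: Fri (+2)  2417: Sat (+1)
  2418: Sun (+1)  2419: Mon (+1)  2420: Wed (+2)  2421: Thu (+1)
Tuesday years: 2341, 2347, 2352, 2358, 2369, 2375, 2380, 2386, 2397, 2403, 2408, 2414 — 12 in total.

12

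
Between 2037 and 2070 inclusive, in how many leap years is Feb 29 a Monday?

1

Leap years in 2037–2070: 8 of them.
Feb 29 weekday advances by 5 (mod 7) from one leap year to the next four years later (or differs when a century non-leap intervenes).
Leap-day weekdays: 2040:Wed 2044:Mon✓ 2048:Sat 2052:Thu 2056:Tue 2060:Sun 2064:Fri 2068:Wed
Monday: 2044 → 1.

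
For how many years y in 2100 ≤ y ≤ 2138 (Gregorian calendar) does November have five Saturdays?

11

November has 30 days; it has five Saturdays when Saturday falls among the first (month-length − 28) days — i.e. when November 1 is one of Saturday/Friday.
November 1 by year: 2100:Mon 2101:Tue 2102:Wed 2103:Thu 2104:Sat✓ 2105:Sun 2106:Mon 2107:Tue 2108:Thu 2109:Fri✓ 2110:Sat✓ 2111:Sun 2112:Tue 2113:Wed 2114:Thu …(9 more)… 2124:Wed 2125:Thu 2126:Fri✓ 2127:Sat✓ 2128:Mon 2129:Tue 2130:Wed 2131:Thu 2132:Sat✓ 2133:Sun 2134:Mon 2135:Tue 2136:Thu 2137:Fri✓ 2138:Sat✓
Years with five Saturdays: 2104, 2109, 2110, 2115, 2120, 2121, 2126, 2127, 2132, 2137, 2138 → 11.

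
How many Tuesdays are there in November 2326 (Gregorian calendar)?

November 2326 has 30 days and begins on Monday.
The first Tuesday is November 2.
Tuesdays fall on 2, 9, 16, 23, 30 — that's 5.

5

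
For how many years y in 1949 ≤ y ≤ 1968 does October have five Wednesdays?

October has 31 days; it has five Wednesdays when Wednesday falls among the first (month-length − 28) days — i.e. when October 1 is one of Wednesday/Tuesday/Monday.
October 1 by year: 1949:Sat 1950:Sun 1951:Mon✓ 1952:Wed✓ 1953:Thu 1954:Fri 1955:Sat 1956:Mon✓ 1957:Tue✓ 1958:Wed✓ 1959:Thu 1960:Sat 1961:Sun 1962:Mon✓ 1963:Tue✓ 1964:Thu 1965:Fri 1966:Sat 1967:Sun 1968:Tue✓
Years with five Wednesdays: 1951, 1952, 1956, 1957, 1958, 1962, 1963, 1968 → 8.

8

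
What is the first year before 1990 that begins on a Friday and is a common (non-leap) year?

Jan 1 advances by 2 weekdays after a leap year and by 1 after a common year.
1990: Jan 1 is Monday.
1989: Sunday
1988: Friday (leap)
1987: Thursday
1986: Wednesday
1985: Tuesday
1984: Sunday (leap)
1983: Saturday
1982: Friday
1982 begins on a Friday and is a common year.

1982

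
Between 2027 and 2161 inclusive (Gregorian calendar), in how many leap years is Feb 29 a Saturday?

4

Leap years in 2027–2161: 33 of them.
Feb 29 weekday advances by 5 (mod 7) from one leap year to the next four years later (or differs when a century non-leap intervenes).
Leap-day weekdays: 2028:Tue 2032:Sun 2036:Fri 2040:Wed 2044:Mon 2048:Sat✓ 2052:Thu 2056:Tue 2060:Sun 2064:Fri 2068:Wed 2072:Mon 2076:Sat✓ …(7 more)… 2112:Mon 2116:Sat✓ 2120:Thu 2124:Tue 2128:Sun 2132:Fri 2136:Wed 2140:Mon 2144:Sat✓ 2148:Thu 2152:Tue 2156:Sun 2160:Fri
Saturday: 2048, 2076, 2116, 2144 → 4.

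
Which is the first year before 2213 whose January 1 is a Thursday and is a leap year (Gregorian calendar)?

Jan 1 advances by 2 weekdays after a leap year and by 1 after a common year.
2213: Jan 1 is Friday.
2212: Wednesday (leap)
2211: Tuesday
2210: Monday
2209: Sunday
2208: Friday (leap)
2207: Thursday
2206: Wednesday
2205: Tuesday
2204: Sunday (leap)
2203: Saturday
2202: Friday
2201: Thursday
2200: Wednesday
2199: Tuesday
2198: Monday
2197: Sunday
2196: Friday (leap)
2195: Thursday
2194: Wednesday
2193: Tuesday
2192: Sunday (leap)
2191: Saturday
2190: Friday
2189: Thursday
2188: Tuesday (leap)
2187: Monday
2186: Sunday
2185: Saturday
2184: Thursday (leap)
2184 begins on a Thursday and is a leap year.

2184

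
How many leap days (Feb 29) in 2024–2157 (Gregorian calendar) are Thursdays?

5

Leap years in 2024–2157: 33 of them.
Feb 29 weekday advances by 5 (mod 7) from one leap year to the next four years later (or differs when a century non-leap intervenes).
Leap-day weekdays: 2024:Thu✓ 2028:Tue 2032:Sun 2036:Fri 2040:Wed 2044:Mon 2048:Sat 2052:Thu✓ 2056:Tue 2060:Sun 2064:Fri 2068:Wed 2072:Mon …(7 more)… 2108:Wed 2112:Mon 2116:Sat 2120:Thu✓ 2124:Tue 2128:Sun 2132:Fri 2136:Wed 2140:Mon 2144:Sat 2148:Thu✓ 2152:Tue 2156:Sun
Thursday: 2024, 2052, 2080, 2120, 2148 → 5.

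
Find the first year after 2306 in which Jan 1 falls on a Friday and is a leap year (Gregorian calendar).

Jan 1 advances by 2 weekdays after a leap year and by 1 after a common year.
2306: Jan 1 is Monday.
2307: Tuesday
2308: Wednesday (leap)
2309: Friday
2310: Saturday
2311: Sunday
2312: Monday (leap)
2313: Wednesday
2314: Thursday
2315: Friday
2316: Saturday (leap)
2317: Monday
2318: Tuesday
2319: Wednesday
2320: Thursday (leap)
2321: Saturday
2322: Sunday
2323: Monday
2324: Tuesday (leap)
2325: Thursday
2326: Friday
2327: Saturday
2328: Sunday (leap)
2329: Tuesday
2330: Wednesday
2331: Thursday
2332: Friday (leap)
2332 begins on a Friday and is a leap year.

2332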